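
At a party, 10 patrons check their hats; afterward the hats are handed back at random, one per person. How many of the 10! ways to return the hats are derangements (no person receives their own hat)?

1334961

The subfactorial !10 = [10!/e] (nearest integer).
10! = 3628800, and 3628800/e ≈ 1334960.92, so !10 = 1334961.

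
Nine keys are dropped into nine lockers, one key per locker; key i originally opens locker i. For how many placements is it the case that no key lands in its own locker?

133496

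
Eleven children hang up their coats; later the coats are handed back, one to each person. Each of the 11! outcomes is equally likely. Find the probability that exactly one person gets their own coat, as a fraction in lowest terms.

Favorable outcomes: C(11,1)·!10 = 11·1334961 = 14684571.
Total outcomes: 11! = 39916800.
Probability = 14684571/39916800 = 16481/44800.

16481/44800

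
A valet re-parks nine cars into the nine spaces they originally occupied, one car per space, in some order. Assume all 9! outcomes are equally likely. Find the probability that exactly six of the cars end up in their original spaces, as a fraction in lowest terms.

Favorable outcomes: C(9,6)·!3 = 84·2 = 168.
Total outcomes: 9! = 362880.
Probability = 168/362880 = 1/2160.

1/2160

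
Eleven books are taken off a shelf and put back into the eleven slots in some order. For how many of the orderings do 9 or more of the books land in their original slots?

56

Sum C(11,i)·!(11-i) for i = 9..11:
  i=9: C(11,9)·!2 = 55·1 = 55
  i=10: C(11,10)·!1 = 11·0 = 0
  i=11: C(11,11)·!0 = 1·1 = 1
Total = 56.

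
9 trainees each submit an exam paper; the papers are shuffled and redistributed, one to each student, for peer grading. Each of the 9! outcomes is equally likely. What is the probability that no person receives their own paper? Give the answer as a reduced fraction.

Favorable outcomes: !9 = 133496.
Total outcomes: 9! = 362880.
Probability = 133496/362880 = 16687/45360.

16687/45360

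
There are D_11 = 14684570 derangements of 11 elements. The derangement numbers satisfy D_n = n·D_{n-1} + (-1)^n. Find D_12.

176214841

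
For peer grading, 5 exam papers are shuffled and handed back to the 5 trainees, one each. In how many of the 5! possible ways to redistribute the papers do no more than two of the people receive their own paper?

109

Sum C(5,i)·!(5-i) for i = 0..2:
  i=0: C(5,0)·!5 = 1·44 = 44
  i=1: C(5,1)·!4 = 5·9 = 45
  i=2: C(5,2)·!3 = 10·2 = 20
Total = 109.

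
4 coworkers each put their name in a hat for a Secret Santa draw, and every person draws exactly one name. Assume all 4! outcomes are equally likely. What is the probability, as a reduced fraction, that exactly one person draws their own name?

1/3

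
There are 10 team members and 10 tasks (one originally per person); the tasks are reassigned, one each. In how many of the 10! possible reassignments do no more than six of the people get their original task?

3628514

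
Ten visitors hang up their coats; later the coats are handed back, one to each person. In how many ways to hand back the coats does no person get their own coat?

1334961

!10 = 10! · Σ_{k=0}^{10} (-1)^k/k!
= 10! - 10!/1! + 10!/2! - 10!/3! + 10!/4! - 10!/5! + 10!/6! - 10!/7! + 10!/8! - 10!/9! + 10!/10!
= 3628800 - 3628800 + 1814400 - 604800 + 151200 - 30240 + 5040 - 720 + 90 - 10 + 1
= 1334961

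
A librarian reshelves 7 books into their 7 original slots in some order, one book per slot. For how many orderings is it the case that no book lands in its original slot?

Recurrence: !7 = 6·(!6 + !5).
!7 = 6·(265 + 44) = 6·309 = 1854

1854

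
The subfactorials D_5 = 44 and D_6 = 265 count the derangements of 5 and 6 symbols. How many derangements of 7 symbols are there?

D_7 = (7-1)·(D_6 + D_5) = 6·(265 + 44) = 6·309 = 1854.

1854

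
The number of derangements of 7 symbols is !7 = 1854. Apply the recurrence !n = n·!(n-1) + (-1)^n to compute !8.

!8 = 8·1854 + 1 = 14833.

14833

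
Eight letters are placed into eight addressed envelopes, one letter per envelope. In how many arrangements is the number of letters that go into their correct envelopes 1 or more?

25487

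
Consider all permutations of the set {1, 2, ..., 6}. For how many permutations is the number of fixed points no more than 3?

Sum C(6,i)·!(6-i) for i = 0..3:
  i=0: C(6,0)·!6 = 1·265 = 265
  i=1: C(6,1)·!5 = 6·44 = 264
  i=2: C(6,2)·!4 = 15·9 = 135
  i=3: C(6,3)·!3 = 20·2 = 40
Total = 704.

704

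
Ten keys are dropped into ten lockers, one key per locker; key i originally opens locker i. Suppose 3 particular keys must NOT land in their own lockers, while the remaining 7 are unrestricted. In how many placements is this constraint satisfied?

Let A_j be the event that the j-th constrained one is fixed. By inclusion-exclusion over the 3 events:
Σ_{j=0}^{3} (-1)^j C(3,j)(10-j)!
= C(3,0)·10! - C(3,1)·9! + C(3,2)·8! - C(3,3)·7!
= 3628800 - 1088640 + 120960 - 5040
= 2656080

2656080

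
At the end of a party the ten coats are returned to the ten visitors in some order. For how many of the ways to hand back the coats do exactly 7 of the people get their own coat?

Choose which 7 of the 10 are fixed: C(10,7) = 120.
The other 3 form a derangement: !3 = 2.
Total: 120 × 2 = 240.

240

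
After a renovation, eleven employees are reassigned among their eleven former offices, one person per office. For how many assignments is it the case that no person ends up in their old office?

14684570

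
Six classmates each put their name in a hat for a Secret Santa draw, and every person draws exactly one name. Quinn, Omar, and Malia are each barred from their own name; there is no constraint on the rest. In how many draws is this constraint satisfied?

Let A_j be the event that the j-th constrained one is fixed. By inclusion-exclusion over the 3 events:
Σ_{j=0}^{3} (-1)^j C(3,j)(6-j)!
= C(3,0)·6! - C(3,1)·5! + C(3,2)·4! - C(3,3)·3!
= 720 - 360 + 72 - 6
= 426

426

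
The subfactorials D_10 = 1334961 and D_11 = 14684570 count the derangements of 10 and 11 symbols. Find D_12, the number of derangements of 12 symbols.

D_12 = (12-1)·(D_11 + D_10) = 11·(14684570 + 1334961) = 11·16019531 = 176214841.

176214841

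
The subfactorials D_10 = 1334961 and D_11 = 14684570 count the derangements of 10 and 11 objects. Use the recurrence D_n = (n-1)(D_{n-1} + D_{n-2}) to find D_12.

176214841

D_12 = (12-1)·(D_11 + D_10) = 11·(14684570 + 1334961) = 11·16019531 = 176214841.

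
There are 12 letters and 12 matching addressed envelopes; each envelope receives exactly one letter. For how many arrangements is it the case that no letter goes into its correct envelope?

176214841

Use !n = n·!(n-1) + (-1)^n.
!12 = 12·14684570 + 1 = 176214841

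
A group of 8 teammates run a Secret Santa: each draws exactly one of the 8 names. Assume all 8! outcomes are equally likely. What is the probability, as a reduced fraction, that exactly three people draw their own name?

11/180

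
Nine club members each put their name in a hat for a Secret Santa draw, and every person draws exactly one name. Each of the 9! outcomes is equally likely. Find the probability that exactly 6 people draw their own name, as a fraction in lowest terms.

1/2160

Favorable outcomes: C(9,6)·!3 = 84·2 = 168.
Total outcomes: 9! = 362880.
Probability = 168/362880 = 1/2160.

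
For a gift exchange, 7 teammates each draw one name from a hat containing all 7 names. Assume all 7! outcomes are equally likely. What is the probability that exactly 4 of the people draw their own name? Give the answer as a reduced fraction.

1/72

Favorable outcomes: C(7,4)·!3 = 35·2 = 70.
Total outcomes: 7! = 5040.
Probability = 70/5040 = 1/72.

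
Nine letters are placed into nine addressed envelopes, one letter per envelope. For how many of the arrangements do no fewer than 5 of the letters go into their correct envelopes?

# with exactly i fixed is C(9,i)·!(9-i); sum over i=5..9:
  i=5: C(9,5)·!4 = 126·9 = 1134
  i=6: C(9,6)·!3 = 84·2 = 168
  i=7: C(9,7)·!2 = 36·1 = 36
  i=8: C(9,8)·!1 = 9·0 = 0
  i=9: C(9,9)·!0 = 1·1 = 1
Total = 1339.

1339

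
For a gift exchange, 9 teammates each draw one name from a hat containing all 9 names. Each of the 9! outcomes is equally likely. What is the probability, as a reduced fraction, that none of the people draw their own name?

16687/45360

Favorable outcomes: !9 = 133496.
Total outcomes: 9! = 362880.
Probability = 133496/362880 = 16687/45360.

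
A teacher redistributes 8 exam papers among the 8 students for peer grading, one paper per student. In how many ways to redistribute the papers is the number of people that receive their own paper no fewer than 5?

# with exactly i fixed is C(8,i)·!(8-i); sum over i=5..8:
  i=5: C(8,5)·!3 = 56·2 = 112
  i=6: C(8,6)·!2 = 28·1 = 28
  i=7: C(8,7)·!1 = 8·0 = 0
  i=8: C(8,8)·!0 = 1·1 = 1
Total = 141.

141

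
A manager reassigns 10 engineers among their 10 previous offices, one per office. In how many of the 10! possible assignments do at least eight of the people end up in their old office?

46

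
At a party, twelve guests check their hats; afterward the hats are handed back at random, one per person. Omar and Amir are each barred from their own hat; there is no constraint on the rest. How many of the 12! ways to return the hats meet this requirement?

402796800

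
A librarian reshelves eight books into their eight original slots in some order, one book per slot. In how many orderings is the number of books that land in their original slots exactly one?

14832

Pick the single fixed position: C(8,1) = 8 ways.
The remaining 7 must be deranged: !7 = 1854.
Total: 8 × 1854 = 14832.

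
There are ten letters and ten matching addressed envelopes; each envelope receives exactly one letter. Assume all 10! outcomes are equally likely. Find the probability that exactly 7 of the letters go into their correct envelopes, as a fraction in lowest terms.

1/15120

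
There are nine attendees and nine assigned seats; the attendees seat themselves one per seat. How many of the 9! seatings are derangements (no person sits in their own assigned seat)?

Recurrence: !9 = 8·(!8 + !7).
!9 = 8·(14833 + 1854) = 8·16687 = 133496

133496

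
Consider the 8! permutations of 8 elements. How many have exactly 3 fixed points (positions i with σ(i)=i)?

2464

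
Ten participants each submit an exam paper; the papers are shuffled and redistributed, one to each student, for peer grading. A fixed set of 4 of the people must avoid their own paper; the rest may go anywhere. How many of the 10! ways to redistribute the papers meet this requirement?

Inclusion-exclusion on the 4 forbidden self-matches:
Σ_{j=0}^{4} (-1)^j C(4,j)(10-j)!
= C(4,0)·10! - C(4,1)·9! + C(4,2)·8! - C(4,3)·7! + C(4,4)·6!
= 3628800 - 1451520 + 241920 - 20160 + 720
= 2399760

2399760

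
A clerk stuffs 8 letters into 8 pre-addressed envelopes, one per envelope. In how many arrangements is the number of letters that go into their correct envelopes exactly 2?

7420

Choose which 2 of the 8 are fixed: C(8,2) = 28.
The remaining 6 must be deranged: !6 = 265.
Total: 28 × 265 = 7420.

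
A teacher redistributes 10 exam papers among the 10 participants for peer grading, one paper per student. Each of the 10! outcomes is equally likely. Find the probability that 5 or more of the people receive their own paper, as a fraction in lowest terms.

829/226800

Favorable outcomes: Σ_{i≥5} C(10,i)·!(10-i) = 252·44 + 210·9 + 120·2 + 45·1 + 10·0 + 1·1 = 13264.
Total outcomes: 10! = 3628800.
Probability = 13264/3628800 = 829/226800.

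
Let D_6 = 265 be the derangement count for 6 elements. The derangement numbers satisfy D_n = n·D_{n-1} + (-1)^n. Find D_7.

D_7 = 7·265 - 1 = 1854.

1854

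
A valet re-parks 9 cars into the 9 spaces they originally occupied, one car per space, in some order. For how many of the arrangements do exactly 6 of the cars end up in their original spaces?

Choose which 6 of the 9 are fixed: C(9,6) = 84.
The other 3 form a derangement: !3 = 2.
Total: 84 × 2 = 168.

168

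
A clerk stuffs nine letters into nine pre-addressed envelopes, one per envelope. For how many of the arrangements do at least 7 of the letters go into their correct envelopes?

# with exactly i fixed is C(9,i)·!(9-i); sum over i=7..9:
  i=7: C(9,7)·!2 = 36·1 = 36
  i=8: C(9,8)·!1 = 9·0 = 0
  i=9: C(9,9)·!0 = 1·1 = 1
Total = 37.

37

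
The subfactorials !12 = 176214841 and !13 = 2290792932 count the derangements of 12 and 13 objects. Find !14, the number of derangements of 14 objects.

!14 = (14-1)·(!13 + !12) = 13·(2290792932 + 176214841) = 13·2467007773 = 32071101049.

32071101049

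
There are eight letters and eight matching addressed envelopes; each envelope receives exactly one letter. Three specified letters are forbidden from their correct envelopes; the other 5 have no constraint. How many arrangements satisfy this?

Let A_j be the event that the j-th constrained one is fixed. By inclusion-exclusion over the 3 events:
Σ_{j=0}^{3} (-1)^j C(3,j)(8-j)!
= C(3,0)·8! - C(3,1)·7! + C(3,2)·6! - C(3,3)·5!
= 40320 - 15120 + 2160 - 120
= 27240

27240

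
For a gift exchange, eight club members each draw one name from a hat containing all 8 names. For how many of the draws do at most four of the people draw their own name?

40179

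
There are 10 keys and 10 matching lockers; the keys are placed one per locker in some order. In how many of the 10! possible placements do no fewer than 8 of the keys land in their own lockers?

46

Sum C(10,i)·!(10-i) for i = 8..10:
  i=8: C(10,8)·!2 = 45·1 = 45
  i=9: C(10,9)·!1 = 10·0 = 0
  i=10: C(10,10)·!0 = 1·1 = 1
Total = 46.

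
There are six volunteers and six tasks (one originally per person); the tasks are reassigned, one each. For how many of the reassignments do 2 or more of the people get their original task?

191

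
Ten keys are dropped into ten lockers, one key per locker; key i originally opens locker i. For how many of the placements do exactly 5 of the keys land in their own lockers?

11088

Choose which 5 of the 10 are fixed: C(10,5) = 252.
The other 5 form a derangement: !5 = 44.
Total: 252 × 44 = 11088.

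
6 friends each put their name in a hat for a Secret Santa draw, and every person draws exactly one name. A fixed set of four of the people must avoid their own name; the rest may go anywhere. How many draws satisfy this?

Inclusion-exclusion on the 4 forbidden self-matches:
Σ_{j=0}^{4} (-1)^j C(4,j)(6-j)!
= C(4,0)·6! - C(4,1)·5! + C(4,2)·4! - C(4,3)·3! + C(4,4)·2!
= 720 - 480 + 144 - 24 + 2
= 362

362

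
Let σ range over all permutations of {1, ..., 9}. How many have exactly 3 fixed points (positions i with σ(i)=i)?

Choose which 3 of the 9 are fixed: C(9,3) = 84.
The other 6 form a derangement: !6 = 265.
Total: 84 × 265 = 22260.

22260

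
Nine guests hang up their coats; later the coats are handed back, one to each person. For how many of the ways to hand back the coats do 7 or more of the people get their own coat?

# with exactly i fixed is C(9,i)·!(9-i); sum over i=7..9:
  i=7: C(9,7)·!2 = 36·1 = 36
  i=8: C(9,8)·!1 = 9·0 = 0
  i=9: C(9,9)·!0 = 1·1 = 1
Total = 37.

37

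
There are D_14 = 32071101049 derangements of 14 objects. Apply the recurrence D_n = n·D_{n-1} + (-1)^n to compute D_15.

D_15 = 15·32071101049 - 1 = 481066515734.

481066515734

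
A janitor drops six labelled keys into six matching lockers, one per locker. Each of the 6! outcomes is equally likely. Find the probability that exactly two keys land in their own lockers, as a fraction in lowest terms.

Favorable outcomes: C(6,2)·!4 = 15·9 = 135.
Total outcomes: 6! = 720.
Probability = 135/720 = 3/16.

3/16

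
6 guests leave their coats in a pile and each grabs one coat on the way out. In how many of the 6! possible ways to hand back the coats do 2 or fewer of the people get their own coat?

664

Sum C(6,i)·!(6-i) for i = 0..2:
  i=0: C(6,0)·!6 = 1·265 = 265
  i=1: C(6,1)·!5 = 6·44 = 264
  i=2: C(6,2)·!4 = 15·9 = 135
Total = 664.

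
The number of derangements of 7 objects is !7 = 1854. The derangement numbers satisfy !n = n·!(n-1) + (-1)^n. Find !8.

14833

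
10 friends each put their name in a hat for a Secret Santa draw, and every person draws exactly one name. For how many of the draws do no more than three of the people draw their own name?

Sum C(10,i)·!(10-i) for i = 0..3:
  i=0: C(10,0)·!10 = 1·1334961 = 1334961
  i=1: C(10,1)·!9 = 10·133496 = 1334960
  i=2: C(10,2)·!8 = 45·14833 = 667485
  i=3: C(10,3)·!7 = 120·1854 = 222480
Total = 3559886.

3559886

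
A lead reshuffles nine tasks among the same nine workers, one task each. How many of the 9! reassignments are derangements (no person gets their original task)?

The number of derangements of 9 is !9 = Σ_{k=0}^{9} (-1)^k·9!/k!
= 9! - 9!/1! + 9!/2! - 9!/3! + 9!/4! - 9!/5! + 9!/6! - 9!/7! + 9!/8! - 9!/9!
= 362880 - 362880 + 181440 - 60480 + 15120 - 3024 + 504 - 72 + 9 - 1
= 133496

133496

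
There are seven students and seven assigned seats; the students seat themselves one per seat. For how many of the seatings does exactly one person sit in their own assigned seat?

1855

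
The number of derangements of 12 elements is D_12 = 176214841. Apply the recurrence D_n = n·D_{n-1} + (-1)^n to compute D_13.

2290792932

D_13 = 13·176214841 - 1 = 2290792932.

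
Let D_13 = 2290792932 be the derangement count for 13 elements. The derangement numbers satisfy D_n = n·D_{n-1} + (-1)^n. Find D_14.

D_14 = 14·2290792932 + 1 = 32071101049.

32071101049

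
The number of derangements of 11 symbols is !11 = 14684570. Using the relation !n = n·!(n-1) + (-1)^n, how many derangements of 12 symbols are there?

!12 = 12·14684570 + 1 = 176214841.

176214841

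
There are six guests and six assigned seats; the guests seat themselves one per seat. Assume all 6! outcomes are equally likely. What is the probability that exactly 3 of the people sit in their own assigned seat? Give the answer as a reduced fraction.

Favorable outcomes: C(6,3)·!3 = 20·2 = 40.
Total outcomes: 6! = 720.
Probability = 40/720 = 1/18.

1/18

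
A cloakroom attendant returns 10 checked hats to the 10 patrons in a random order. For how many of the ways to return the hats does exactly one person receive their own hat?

1334960

Choose which one of the 10 is fixed: C(10,1) = 10.
The other 9 form a derangement: !9 = 133496.
Total: 10 × 133496 = 1334960.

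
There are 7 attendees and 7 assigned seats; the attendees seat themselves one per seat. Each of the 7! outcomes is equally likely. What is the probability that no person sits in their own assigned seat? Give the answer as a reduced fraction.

103/280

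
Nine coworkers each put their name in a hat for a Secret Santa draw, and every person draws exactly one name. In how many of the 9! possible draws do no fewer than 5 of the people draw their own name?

# with exactly i fixed is C(9,i)·!(9-i); sum over i=5..9:
  i=5: C(9,5)·!4 = 126·9 = 1134
  i=6: C(9,6)·!3 = 84·2 = 168
  i=7: C(9,7)·!2 = 36·1 = 36
  i=8: C(9,8)·!1 = 9·0 = 0
  i=9: C(9,9)·!0 = 1·1 = 1
Total = 1339.

1339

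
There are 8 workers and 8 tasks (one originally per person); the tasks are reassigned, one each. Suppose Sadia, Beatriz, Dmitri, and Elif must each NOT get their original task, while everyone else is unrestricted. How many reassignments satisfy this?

24024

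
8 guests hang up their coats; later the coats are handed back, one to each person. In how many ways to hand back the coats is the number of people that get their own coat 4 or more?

771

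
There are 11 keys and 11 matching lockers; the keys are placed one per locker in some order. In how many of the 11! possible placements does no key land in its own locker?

14684570

Use !n = (n-1)(!(n-1) + !(n-2)).
!11 = 10·(1334961 + 133496) = 10·1468457 = 14684570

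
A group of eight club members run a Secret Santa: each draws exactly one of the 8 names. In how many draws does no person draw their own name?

The subfactorial !8 = [8!/e] (nearest integer).
8! = 40320, and 40320/e ≈ 14832.90, so !8 = 14833.

14833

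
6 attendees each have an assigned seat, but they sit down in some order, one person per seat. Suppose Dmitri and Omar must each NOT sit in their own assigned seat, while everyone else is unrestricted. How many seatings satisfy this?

Let A_j be the event that the j-th constrained one is fixed. By inclusion-exclusion over the 2 events:
Σ_{j=0}^{2} (-1)^j C(2,j)(6-j)!
= C(2,0)·6! - C(2,1)·5! + C(2,2)·4!
= 720 - 240 + 24
= 504

504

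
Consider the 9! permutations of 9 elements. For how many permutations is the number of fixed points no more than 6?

# with exactly i fixed is C(9,i)·!(9-i); sum over i=0..6:
  i=0: C(9,0)·!9 = 1·133496 = 133496
  i=1: C(9,1)·!8 = 9·14833 = 133497
  i=2: C(9,2)·!7 = 36·1854 = 66744
  i=3: C(9,3)·!6 = 84·265 = 22260
  i=4: C(9,4)·!5 = 126·44 = 5544
  i=5: C(9,5)·!4 = 126·9 = 1134
  i=6: C(9,6)·!3 = 84·2 = 168
Total = 362843.

362843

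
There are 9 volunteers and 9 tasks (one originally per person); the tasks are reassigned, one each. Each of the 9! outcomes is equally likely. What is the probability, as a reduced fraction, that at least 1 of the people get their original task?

28673/45360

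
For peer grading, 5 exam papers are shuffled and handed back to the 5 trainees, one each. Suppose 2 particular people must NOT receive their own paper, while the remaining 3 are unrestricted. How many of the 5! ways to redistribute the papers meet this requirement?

78

Let A_j be the event that the j-th constrained one is fixed. By inclusion-exclusion over the 2 events:
Σ_{j=0}^{2} (-1)^j C(2,j)(5-j)!
= C(2,0)·5! - C(2,1)·4! + C(2,2)·3!
= 120 - 48 + 6
= 78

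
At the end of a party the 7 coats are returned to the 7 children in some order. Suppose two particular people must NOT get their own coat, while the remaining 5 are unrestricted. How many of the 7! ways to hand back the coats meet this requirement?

3720

Inclusion-exclusion on the 2 forbidden self-matches:
Σ_{j=0}^{2} (-1)^j C(2,j)(7-j)!
= C(2,0)·7! - C(2,1)·6! + C(2,2)·5!
= 5040 - 1440 + 120
= 3720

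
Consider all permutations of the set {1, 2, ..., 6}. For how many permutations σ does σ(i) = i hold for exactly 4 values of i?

15

Choose which 4 of the 6 are fixed: C(6,4) = 15.
The remaining 2 must be deranged: !2 = 1.
Total: 15 × 1 = 15.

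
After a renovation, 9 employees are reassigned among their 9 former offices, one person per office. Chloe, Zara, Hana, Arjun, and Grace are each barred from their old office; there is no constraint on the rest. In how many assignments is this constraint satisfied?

205056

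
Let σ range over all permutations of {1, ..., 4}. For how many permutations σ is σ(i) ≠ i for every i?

The subfactorial !4 = [4!/e] (nearest integer).
4! = 24, and 24/e ≈ 8.83, so !4 = 9.

9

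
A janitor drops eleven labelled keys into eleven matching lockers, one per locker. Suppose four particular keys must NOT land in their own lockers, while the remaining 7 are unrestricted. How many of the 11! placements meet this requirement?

Let A_j be the event that the j-th constrained one is fixed. By inclusion-exclusion over the 4 events:
Σ_{j=0}^{4} (-1)^j C(4,j)(11-j)!
= C(4,0)·11! - C(4,1)·10! + C(4,2)·9! - C(4,3)·8! + C(4,4)·7!
= 39916800 - 14515200 + 2177280 - 161280 + 5040
= 27422640

27422640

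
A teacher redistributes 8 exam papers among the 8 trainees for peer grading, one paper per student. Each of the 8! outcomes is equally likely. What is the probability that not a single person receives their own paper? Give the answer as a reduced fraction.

Favorable outcomes: !8 = 14833.
Total outcomes: 8! = 40320.
Probability = 14833/40320 = 2119/5760.

2119/5760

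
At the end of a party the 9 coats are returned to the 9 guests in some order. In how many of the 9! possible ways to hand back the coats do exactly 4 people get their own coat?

5544

Pick the 4 fixed positions: C(9,4) = 126 ways.
The other 5 form a derangement: !5 = 44.
Total: 126 × 44 = 5544.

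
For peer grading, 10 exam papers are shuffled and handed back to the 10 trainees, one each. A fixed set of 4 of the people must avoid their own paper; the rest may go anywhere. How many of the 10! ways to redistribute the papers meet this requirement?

2399760

Inclusion-exclusion on the 4 forbidden self-matches:
Σ_{j=0}^{4} (-1)^j C(4,j)(10-j)!
= C(4,0)·10! - C(4,1)·9! + C(4,2)·8! - C(4,3)·7! + C(4,4)·6!
= 3628800 - 1451520 + 241920 - 20160 + 720
= 2399760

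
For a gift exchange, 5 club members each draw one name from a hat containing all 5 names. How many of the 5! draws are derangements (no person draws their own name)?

The subfactorial !5 = [5!/e] (nearest integer).
5! = 120, and 120/e ≈ 44.15, so !5 = 44.

44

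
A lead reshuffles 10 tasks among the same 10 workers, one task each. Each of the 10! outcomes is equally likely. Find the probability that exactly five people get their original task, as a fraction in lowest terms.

11/3600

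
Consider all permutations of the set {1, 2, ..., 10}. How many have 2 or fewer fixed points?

# with exactly i fixed is C(10,i)·!(10-i); sum over i=0..2:
  i=0: C(10,0)·!10 = 1·1334961 = 1334961
  i=1: C(10,1)·!9 = 10·133496 = 1334960
  i=2: C(10,2)·!8 = 45·14833 = 667485
Total = 3337406.

3337406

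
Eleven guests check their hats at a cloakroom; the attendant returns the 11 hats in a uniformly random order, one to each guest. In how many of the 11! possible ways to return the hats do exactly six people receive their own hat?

20328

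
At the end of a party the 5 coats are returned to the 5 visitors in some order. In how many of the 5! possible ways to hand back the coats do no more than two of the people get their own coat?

# with exactly i fixed is C(5,i)·!(5-i); sum over i=0..2:
  i=0: C(5,0)·!5 = 1·44 = 44
  i=1: C(5,1)·!4 = 5·9 = 45
  i=2: C(5,2)·!3 = 10·2 = 20
Total = 109.

109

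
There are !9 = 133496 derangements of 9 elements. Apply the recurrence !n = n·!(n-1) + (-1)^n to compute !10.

1334961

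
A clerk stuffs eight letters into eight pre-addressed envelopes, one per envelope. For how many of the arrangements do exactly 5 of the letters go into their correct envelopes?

112

Choose which 5 of the 8 are fixed: C(8,5) = 56.
The other 3 form a derangement: !3 = 2.
Total: 56 × 2 = 112.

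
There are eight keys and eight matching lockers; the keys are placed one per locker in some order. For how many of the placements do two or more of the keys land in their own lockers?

10655

# with exactly i fixed is C(8,i)·!(8-i); sum over i=2..8:
  i=2: C(8,2)·!6 = 28·265 = 7420
  i=3: C(8,3)·!5 = 56·44 = 2464
  i=4: C(8,4)·!4 = 70·9 = 630
  i=5: C(8,5)·!3 = 56·2 = 112
  i=6: C(8,6)·!2 = 28·1 = 28
  i=7: C(8,7)·!1 = 8·0 = 0
  i=8: C(8,8)·!0 = 1·1 = 1
Total = 10655.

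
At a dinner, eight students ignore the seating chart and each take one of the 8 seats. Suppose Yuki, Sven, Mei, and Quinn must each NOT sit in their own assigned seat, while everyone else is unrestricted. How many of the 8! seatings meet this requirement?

24024

Inclusion-exclusion on the 4 forbidden self-matches:
Σ_{j=0}^{4} (-1)^j C(4,j)(8-j)!
= C(4,0)·8! - C(4,1)·7! + C(4,2)·6! - C(4,3)·5! + C(4,4)·4!
= 40320 - 20160 + 4320 - 480 + 24
= 24024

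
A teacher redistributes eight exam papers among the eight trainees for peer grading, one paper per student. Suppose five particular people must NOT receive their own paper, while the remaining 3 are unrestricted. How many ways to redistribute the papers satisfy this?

Inclusion-exclusion on the 5 forbidden self-matches:
Σ_{j=0}^{5} (-1)^j C(5,j)(8-j)!
= C(5,0)·8! - C(5,1)·7! + C(5,2)·6! - C(5,3)·5! + C(5,4)·4! - C(5,5)·3!
= 40320 - 25200 + 7200 - 1200 + 120 - 6
= 21234

21234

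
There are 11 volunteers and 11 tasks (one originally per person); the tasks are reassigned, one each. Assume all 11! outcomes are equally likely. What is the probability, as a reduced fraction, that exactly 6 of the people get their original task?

Favorable outcomes: C(11,6)·!5 = 462·44 = 20328.
Total outcomes: 11! = 39916800.
Probability = 20328/39916800 = 11/21600.

11/21600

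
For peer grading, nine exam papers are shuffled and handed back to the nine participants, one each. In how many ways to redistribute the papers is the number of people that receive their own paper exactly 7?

36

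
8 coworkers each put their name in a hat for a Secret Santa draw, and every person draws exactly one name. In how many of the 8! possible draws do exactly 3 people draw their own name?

Choose which 3 of the 8 are fixed: C(8,3) = 56.
The remaining 5 must be deranged: !5 = 44.
Total: 56 × 44 = 2464.

2464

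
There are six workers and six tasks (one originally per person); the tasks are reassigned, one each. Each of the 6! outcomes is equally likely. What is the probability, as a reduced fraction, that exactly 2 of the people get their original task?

3/16

Favorable outcomes: C(6,2)·!4 = 15·9 = 135.
Total outcomes: 6! = 720.
Probability = 135/720 = 3/16.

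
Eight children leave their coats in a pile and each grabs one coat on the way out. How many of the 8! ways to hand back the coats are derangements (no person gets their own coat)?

Recurrence: !8 = 7·(!7 + !6).
!8 = 7·(1854 + 265) = 7·2119 = 14833

14833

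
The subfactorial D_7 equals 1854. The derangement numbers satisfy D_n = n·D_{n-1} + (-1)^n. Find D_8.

14833

D_8 = 8·1854 + 1 = 14833.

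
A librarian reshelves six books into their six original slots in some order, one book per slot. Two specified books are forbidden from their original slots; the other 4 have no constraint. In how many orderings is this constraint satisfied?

504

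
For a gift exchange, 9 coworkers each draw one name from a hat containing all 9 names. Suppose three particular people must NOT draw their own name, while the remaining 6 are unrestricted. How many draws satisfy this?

256320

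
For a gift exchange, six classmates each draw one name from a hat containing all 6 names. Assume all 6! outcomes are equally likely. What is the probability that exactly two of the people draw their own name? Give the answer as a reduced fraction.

Favorable outcomes: C(6,2)·!4 = 15·9 = 135.
Total outcomes: 6! = 720.
Probability = 135/720 = 3/16.

3/16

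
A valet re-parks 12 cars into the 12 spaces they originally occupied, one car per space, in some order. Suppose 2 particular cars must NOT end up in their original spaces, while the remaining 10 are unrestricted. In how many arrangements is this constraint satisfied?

402796800

Inclusion-exclusion on the 2 forbidden self-matches:
Σ_{j=0}^{2} (-1)^j C(2,j)(12-j)!
= C(2,0)·12! - C(2,1)·11! + C(2,2)·10!
= 479001600 - 79833600 + 3628800
= 402796800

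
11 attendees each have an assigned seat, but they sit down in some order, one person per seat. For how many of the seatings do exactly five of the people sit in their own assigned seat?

122430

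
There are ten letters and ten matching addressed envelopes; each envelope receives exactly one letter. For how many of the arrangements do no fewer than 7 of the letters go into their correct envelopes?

286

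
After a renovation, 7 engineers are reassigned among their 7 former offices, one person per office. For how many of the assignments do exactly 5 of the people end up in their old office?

Pick the 5 fixed positions: C(7,5) = 21 ways.
The remaining 2 must be deranged: !2 = 1.
Total: 21 × 1 = 21.

21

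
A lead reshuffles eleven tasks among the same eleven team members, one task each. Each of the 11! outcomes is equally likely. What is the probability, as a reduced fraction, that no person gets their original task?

Favorable outcomes: !11 = 14684570.
Total outcomes: 11! = 39916800.
Probability = 14684570/39916800 = 1468457/3991680.

1468457/3991680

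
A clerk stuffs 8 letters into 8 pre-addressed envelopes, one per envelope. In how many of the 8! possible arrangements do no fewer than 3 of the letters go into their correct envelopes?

# with exactly i fixed is C(8,i)·!(8-i); sum over i=3..8:
  i=3: C(8,3)·!5 = 56·44 = 2464
  i=4: C(8,4)·!4 = 70·9 = 630
  i=5: C(8,5)·!3 = 56·2 = 112
  i=6: C(8,6)·!2 = 28·1 = 28
  i=7: C(8,7)·!1 = 8·0 = 0
  i=8: C(8,8)·!0 = 1·1 = 1
Total = 3235.

3235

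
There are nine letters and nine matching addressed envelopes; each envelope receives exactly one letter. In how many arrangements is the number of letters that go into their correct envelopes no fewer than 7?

# with exactly i fixed is C(9,i)·!(9-i); sum over i=7..9:
  i=7: C(9,7)·!2 = 36·1 = 36
  i=8: C(9,8)·!1 = 9·0 = 0
  i=9: C(9,9)·!0 = 1·1 = 1
Total = 37.

37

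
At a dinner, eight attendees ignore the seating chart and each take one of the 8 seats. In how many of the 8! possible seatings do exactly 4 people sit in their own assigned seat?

Pick the 4 fixed positions: C(8,4) = 70 ways.
The other 4 form a derangement: !4 = 9.
Total: 70 × 9 = 630.

630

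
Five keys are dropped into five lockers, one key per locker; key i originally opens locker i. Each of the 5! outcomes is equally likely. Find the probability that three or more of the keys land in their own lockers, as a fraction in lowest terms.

11/120

Favorable outcomes: Σ_{i≥3} C(5,i)·!(5-i) = 10·1 + 5·0 + 1·1 = 11.
Total outcomes: 5! = 120.
Probability = 11/120 = 11/120.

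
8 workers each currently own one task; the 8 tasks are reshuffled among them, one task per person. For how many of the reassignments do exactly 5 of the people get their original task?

Pick the 5 fixed positions: C(8,5) = 56 ways.
The other 3 form a derangement: !3 = 2.
Total: 56 × 2 = 112.

112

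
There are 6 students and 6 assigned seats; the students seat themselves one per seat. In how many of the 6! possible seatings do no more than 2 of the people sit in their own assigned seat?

664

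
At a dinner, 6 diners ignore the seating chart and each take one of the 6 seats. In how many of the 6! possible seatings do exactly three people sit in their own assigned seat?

40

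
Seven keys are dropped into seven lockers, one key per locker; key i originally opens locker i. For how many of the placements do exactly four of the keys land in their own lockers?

Choose which 4 of the 7 are fixed: C(7,4) = 35.
The other 3 form a derangement: !3 = 2.
Total: 35 × 2 = 70.

70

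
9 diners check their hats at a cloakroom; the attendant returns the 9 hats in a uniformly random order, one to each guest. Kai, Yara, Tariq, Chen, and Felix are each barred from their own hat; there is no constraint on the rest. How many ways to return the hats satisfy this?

205056

Inclusion-exclusion on the 5 forbidden self-matches:
Σ_{j=0}^{5} (-1)^j C(5,j)(9-j)!
= C(5,0)·9! - C(5,1)·8! + C(5,2)·7! - C(5,3)·6! + C(5,4)·5! - C(5,5)·4!
= 362880 - 201600 + 50400 - 7200 + 600 - 24
= 205056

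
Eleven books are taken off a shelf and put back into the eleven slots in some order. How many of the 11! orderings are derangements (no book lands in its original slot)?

Recurrence: !11 = 11·!10 + (-1)^11.
!11 = 11·1334961 - 1 = 14684570

14684570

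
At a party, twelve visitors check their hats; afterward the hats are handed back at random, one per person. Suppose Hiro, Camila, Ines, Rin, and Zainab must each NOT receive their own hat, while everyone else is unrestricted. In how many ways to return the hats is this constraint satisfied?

312273360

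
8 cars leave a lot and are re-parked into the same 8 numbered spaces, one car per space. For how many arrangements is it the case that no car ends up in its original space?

14833

!8 = 8! · Σ_{k=0}^{8} (-1)^k/k!
= 8! - 8!/1! + 8!/2! - 8!/3! + 8!/4! - 8!/5! + 8!/6! - 8!/7! + 8!/8!
= 40320 - 40320 + 20160 - 6720 + 1680 - 336 + 56 - 8 + 1
= 14833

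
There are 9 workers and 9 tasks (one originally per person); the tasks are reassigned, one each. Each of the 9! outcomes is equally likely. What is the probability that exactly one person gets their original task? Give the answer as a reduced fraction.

2119/5760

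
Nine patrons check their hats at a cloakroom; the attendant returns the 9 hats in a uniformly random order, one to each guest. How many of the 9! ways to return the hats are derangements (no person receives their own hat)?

!9 is the nearest integer to 9!/e.
9! = 362880, and 362880/e ≈ 133496.09, so !9 = 133496.

133496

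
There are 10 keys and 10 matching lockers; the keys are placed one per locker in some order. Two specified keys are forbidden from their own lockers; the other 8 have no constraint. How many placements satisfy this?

Let A_j be the event that the j-th constrained one is fixed. By inclusion-exclusion over the 2 events:
Σ_{j=0}^{2} (-1)^j C(2,j)(10-j)!
= C(2,0)·10! - C(2,1)·9! + C(2,2)·8!
= 3628800 - 725760 + 40320
= 2943360

2943360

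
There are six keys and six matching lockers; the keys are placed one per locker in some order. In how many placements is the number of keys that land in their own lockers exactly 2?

135

Choose which 2 of the 6 are fixed: C(6,2) = 15.
The other 4 form a derangement: !4 = 9.
Total: 15 × 9 = 135.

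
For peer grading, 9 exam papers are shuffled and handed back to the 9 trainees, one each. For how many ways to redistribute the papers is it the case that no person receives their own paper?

133496

By inclusion-exclusion, !9 = Σ (-1)^k · 9!/k! for k=0..9
= 9! - 9!/1! + 9!/2! - 9!/3! + 9!/4! - 9!/5! + 9!/6! - 9!/7! + 9!/8! - 9!/9!
= 362880 - 362880 + 181440 - 60480 + 15120 - 3024 + 504 - 72 + 9 - 1
= 133496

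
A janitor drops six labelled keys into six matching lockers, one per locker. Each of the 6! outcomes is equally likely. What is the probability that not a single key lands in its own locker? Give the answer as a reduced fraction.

53/144

Favorable outcomes: !6 = 265.
Total outcomes: 6! = 720.
Probability = 265/720 = 53/144.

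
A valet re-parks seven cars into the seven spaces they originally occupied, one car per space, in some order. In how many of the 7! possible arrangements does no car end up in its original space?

1854

The subfactorial !7 = [7!/e] (nearest integer).
7! = 5040, and 5040/e ≈ 1854.11, so !7 = 1854.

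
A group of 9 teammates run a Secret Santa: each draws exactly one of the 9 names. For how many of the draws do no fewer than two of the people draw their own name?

95887

# with exactly i fixed is C(9,i)·!(9-i); sum over i=2..9:
  i=2: C(9,2)·!7 = 36·1854 = 66744
  i=3: C(9,3)·!6 = 84·265 = 22260
  i=4: C(9,4)·!5 = 126·44 = 5544
  i=5: C(9,5)·!4 = 126·9 = 1134
  i=6: C(9,6)·!3 = 84·2 = 168
  i=7: C(9,7)·!2 = 36·1 = 36
  i=8: C(9,8)·!1 = 9·0 = 0
  i=9: C(9,9)·!0 = 1·1 = 1
Total = 95887.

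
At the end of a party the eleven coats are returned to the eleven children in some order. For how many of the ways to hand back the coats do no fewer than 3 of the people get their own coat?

Sum C(11,i)·!(11-i) for i = 3..11:
  i=3: C(11,3)·!8 = 165·14833 = 2447445
  i=4: C(11,4)·!7 = 330·1854 = 611820
  i=5: C(11,5)·!6 = 462·265 = 122430
  i=6: C(11,6)·!5 = 462·44 = 20328
  i=7: C(11,7)·!4 = 330·9 = 2970
  i=8: C(11,8)·!3 = 165·2 = 330
  i=9: C(11,9)·!2 = 55·1 = 55
  i=10: C(11,10)·!1 = 11·0 = 0
  i=11: C(11,11)·!0 = 1·1 = 1
Total = 3205379.

3205379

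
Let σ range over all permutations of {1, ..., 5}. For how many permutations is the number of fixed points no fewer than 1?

76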